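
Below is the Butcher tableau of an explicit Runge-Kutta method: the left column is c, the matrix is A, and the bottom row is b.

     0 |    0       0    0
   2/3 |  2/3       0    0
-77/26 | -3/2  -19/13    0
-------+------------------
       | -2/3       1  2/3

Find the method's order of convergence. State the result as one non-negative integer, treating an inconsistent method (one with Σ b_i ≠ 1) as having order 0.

b = (-2/3, 1, 2/3)
c = (0, 2/3, -77/26)
Ac = (0, 0, -38/39)
Σ b_i: (-2/3)·1 + 1·1 + 2/3·1 = 1 ✓
b·c: 1·2/3 + 2/3·(-77/26) = -17/13 ≠ 1/2 ⇒ order 1.

1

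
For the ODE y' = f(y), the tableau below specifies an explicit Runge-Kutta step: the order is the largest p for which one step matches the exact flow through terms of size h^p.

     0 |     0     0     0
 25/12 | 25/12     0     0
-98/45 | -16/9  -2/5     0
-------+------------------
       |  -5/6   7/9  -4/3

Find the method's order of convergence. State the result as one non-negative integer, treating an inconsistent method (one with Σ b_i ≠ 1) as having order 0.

0

b = (-5/6, 7/9, -4/3)
c = (0, 25/12, -98/45)
Ac = (0, 0, -5/6)
Σ b_i: (-5/6)·1 + 7/9·1 + (-4/3)·1 = -25/18 ≠ 1 ⇒ order 0.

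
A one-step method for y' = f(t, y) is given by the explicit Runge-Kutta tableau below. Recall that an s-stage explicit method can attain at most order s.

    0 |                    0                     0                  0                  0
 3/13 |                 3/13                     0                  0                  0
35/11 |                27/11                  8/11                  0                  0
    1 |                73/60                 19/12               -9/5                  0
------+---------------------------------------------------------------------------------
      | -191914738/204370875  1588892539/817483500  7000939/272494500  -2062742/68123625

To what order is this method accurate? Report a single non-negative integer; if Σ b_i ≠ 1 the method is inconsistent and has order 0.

3

b = (-191914738/204370875, 1588892539/817483500, 7000939/272494500, -2062742/68123625)
c = (0, 3/13, 35/11, 1)
Ac = (0, 0, 24/143, -3067/572)
Σ b_i: (-191914738/204370875)·1 + 1588892539/817483500·1 + 7000939/272494500·1 + (-2062742/68123625)·1 = 1 ✓
b·c: 1588892539/817483500·3/13 + 7000939/272494500·35/11 + (-2062742/68123625)·1 = 1/2 ✓
b·c²: 1588892539/817483500·9/169 + 7000939/272494500·1225/121 + (-2062742/68123625)·1 = 1/3 ✓
b·Ac: 7000939/272494500·24/143 + (-2062742/68123625)·(-3067/572) = 1/6 ✓
b·c³: 1588892539/817483500·27/2197 + 7000939/272494500·42875/1331 + (-2062742/68123625)·1 = 3200004307/3896671350 ≠ 1/4 ⇒ order 3.
b·(c∘Ac): 7000939/272494500·840/1573 + (-2062742/68123625)·(-3067/572) = 311865767/1771214250 ≠ 1/8
b·Ac²: 7000939/272494500·72/1859 + (-2062742/68123625)·(-1483683/81796) = 3573426553/6494452250 ≠ 1/12
b·A²c: (-2062742/68123625)·(-216/715) = 13501584/1476011875 ≠ 1/24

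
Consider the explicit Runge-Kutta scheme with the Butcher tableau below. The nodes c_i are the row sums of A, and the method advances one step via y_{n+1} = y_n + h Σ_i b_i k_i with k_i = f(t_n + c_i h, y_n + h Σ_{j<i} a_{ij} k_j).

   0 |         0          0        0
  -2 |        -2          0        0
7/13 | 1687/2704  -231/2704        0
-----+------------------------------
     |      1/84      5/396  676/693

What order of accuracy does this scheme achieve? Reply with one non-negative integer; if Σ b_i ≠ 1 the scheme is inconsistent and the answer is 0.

b = (1/84, 5/396, 676/693)
c = (0, -2, 7/13)
Ac = (0, 0, 231/1352)
Σ b_i: 1/84·1 + 5/396·1 + 676/693·1 = 1 ✓
b·c: 5/396·(-2) + 676/693·7/13 = 1/2 ✓
b·c²: 5/396·4 + 676/693·49/169 = 1/3 ✓
b·Ac: 676/693·231/1352 = 1/6 ✓; 3 stages ⇒ order 3.

3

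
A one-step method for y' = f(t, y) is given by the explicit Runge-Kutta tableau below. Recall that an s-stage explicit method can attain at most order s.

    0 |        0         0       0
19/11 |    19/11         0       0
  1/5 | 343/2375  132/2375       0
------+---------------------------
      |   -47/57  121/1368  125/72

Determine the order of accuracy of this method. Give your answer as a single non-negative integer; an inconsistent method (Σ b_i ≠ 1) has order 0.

b = (-47/57, 121/1368, 125/72)
c = (0, 19/11, 1/5)
Ac = (0, 0, 12/125)
Σ b_i: (-47/57)·1 + 121/1368·1 + 125/72·1 = 1 ✓
b·c: 121/1368·19/11 + 125/72·1/5 = 1/2 ✓
b·c²: 121/1368·361/121 + 125/72·1/25 = 1/3 ✓
b·Ac: 125/72·12/125 = 1/6 ✓; 3 stages ⇒ order 3.

3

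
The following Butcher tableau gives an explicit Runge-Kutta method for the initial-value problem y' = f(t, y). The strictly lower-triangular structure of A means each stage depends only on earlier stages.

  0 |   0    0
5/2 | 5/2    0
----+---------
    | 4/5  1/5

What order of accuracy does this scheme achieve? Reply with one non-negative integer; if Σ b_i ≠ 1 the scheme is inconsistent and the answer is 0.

b = (4/5, 1/5)
c = (0, 5/2)
Σ b_i: 4/5·1 + 1/5·1 = 1 ✓
b·c: 1/5·5/2 = 1/2 ✓; 2 stages ⇒ order 2.

2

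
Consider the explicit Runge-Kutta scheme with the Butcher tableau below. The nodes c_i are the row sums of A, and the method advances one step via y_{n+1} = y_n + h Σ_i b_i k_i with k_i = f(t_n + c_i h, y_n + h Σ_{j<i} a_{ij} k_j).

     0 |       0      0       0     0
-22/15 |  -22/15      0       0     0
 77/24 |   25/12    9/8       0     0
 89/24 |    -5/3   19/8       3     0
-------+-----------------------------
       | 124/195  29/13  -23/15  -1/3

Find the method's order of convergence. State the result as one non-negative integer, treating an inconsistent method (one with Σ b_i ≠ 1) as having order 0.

1

b = (124/195, 29/13, -23/15, -1/3)
c = (0, -22/15, 77/24, 89/24)
Ac = (0, 0, -33/20, 737/120)
Σ b_i: 124/195·1 + 29/13·1 + (-23/15)·1 + (-1/3)·1 = 1 ✓
b·c: 29/13·(-22/15) + (-23/15)·77/24 + (-1/3)·89/24 = -1103/117 ≠ 1/2 ⇒ order 1.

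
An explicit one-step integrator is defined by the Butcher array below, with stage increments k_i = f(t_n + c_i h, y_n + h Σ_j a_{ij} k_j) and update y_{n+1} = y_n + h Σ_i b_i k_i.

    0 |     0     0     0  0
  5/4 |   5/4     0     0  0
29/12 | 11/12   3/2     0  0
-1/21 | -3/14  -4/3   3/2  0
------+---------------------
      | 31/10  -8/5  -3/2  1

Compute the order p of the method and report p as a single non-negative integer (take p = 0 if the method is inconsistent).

b = (31/10, -8/5, -3/2, 1)
c = (0, 5/4, 29/12, -1/21)
Ac = (0, 0, 15/8, 47/24)
Σ b_i: 31/10·1 + (-8/5)·1 + (-3/2)·1 + 1·1 = 1 ✓
b·c: (-8/5)·5/4 + (-3/2)·29/12 + 1·(-1/21) = -953/168 ≠ 1/2 ⇒ order 1.

1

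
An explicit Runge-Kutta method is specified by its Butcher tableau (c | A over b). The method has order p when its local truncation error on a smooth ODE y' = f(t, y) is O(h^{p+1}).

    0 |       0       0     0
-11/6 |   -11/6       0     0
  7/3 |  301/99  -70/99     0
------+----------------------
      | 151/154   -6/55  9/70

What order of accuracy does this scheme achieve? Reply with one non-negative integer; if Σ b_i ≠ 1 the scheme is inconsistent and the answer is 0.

b = (151/154, -6/55, 9/70)
c = (0, -11/6, 7/3)
Ac = (0, 0, 35/27)
Σ b_i: 151/154·1 + (-6/55)·1 + 9/70·1 = 1 ✓
b·c: (-6/55)·(-11/6) + 9/70·7/3 = 1/2 ✓
b·c²: (-6/55)·121/36 + 9/70·49/9 = 1/3 ✓
b·Ac: 9/70·35/27 = 1/6 ✓; 3 stages ⇒ order 3.

3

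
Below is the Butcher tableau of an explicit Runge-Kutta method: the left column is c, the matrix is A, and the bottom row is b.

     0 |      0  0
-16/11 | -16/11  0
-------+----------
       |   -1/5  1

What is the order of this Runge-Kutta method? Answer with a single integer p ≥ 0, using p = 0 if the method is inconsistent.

b = (-1/5, 1)
c = (0, -16/11)
Σ b_i: (-1/5)·1 + 1·1 = 4/5 ≠ 1 ⇒ order 0.

0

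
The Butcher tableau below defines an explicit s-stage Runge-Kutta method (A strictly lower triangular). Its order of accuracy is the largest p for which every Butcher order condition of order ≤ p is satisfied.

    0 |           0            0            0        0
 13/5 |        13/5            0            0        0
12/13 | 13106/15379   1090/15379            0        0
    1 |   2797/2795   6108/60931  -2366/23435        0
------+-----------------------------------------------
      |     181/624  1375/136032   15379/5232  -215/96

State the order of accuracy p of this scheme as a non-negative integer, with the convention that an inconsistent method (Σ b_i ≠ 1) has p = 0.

4

b = (181/624, 1375/136032, 15379/5232, -215/96)
c = (0, 13/5, 12/13, 1)
Ac = (0, 0, 218/1183, 36/215)
Σ b_i: 181/624·1 + 1375/136032·1 + 15379/5232·1 + (-215/96)·1 = 1 ✓
b·c: 1375/136032·13/5 + 15379/5232·12/13 + (-215/96)·1 = 1/2 ✓
b·c²: 1375/136032·169/25 + 15379/5232·144/169 + (-215/96)·1 = 1/3 ✓
b·Ac: 15379/5232·218/1183 + (-215/96)·36/215 = 1/6 ✓
b·c³: 1375/136032·2197/125 + 15379/5232·1728/2197 + (-215/96)·1 = 1/4 ✓
b·(c∘Ac): 15379/5232·2616/15379 + (-215/96)·36/215 = 1/8 ✓
b·Ac²: 15379/5232·218/455 + (-215/96)·636/1075 = 1/12 ✓
b·A²c: (-215/96)·(-4/215) = 1/24 ✓; 4 stages ⇒ order 4.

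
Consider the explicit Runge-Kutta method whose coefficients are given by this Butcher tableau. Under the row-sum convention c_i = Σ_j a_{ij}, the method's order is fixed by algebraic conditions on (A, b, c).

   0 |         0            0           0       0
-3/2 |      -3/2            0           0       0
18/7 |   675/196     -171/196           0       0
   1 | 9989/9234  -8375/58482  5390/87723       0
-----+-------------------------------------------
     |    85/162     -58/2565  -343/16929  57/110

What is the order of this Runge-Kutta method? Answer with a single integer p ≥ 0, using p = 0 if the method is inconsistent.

4

b = (85/162, -58/2565, -343/16929, 57/110)
c = (0, -3/2, 18/7, 1)
Ac = (0, 0, 513/392, 85/228)
Σ b_i: 85/162·1 + (-58/2565)·1 + (-343/16929)·1 + 57/110·1 = 1 ✓
b·c: (-58/2565)·(-3/2) + (-343/16929)·18/7 + 57/110·1 = 1/2 ✓
b·c²: (-58/2565)·9/4 + (-343/16929)·324/49 + 57/110·1 = 1/3 ✓
b·Ac: (-343/16929)·513/392 + 57/110·85/228 = 1/6 ✓
b·c³: (-58/2565)·(-27/8) + (-343/16929)·5832/343 + 57/110·1 = 1/4 ✓
b·(c∘Ac): (-343/16929)·4617/1372 + 57/110·85/228 = 1/8 ✓
b·Ac²: (-343/16929)·(-1539/784) + 57/110·115/1368 = 1/12 ✓
b·A²c: 57/110·55/684 = 1/24 ✓; 4 stages ⇒ order 4.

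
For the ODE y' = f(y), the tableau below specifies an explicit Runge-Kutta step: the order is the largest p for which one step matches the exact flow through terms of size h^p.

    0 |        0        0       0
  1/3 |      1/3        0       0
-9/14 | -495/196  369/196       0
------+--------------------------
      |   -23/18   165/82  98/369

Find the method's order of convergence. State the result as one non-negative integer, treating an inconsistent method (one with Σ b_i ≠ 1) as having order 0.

3

b = (-23/18, 165/82, 98/369)
c = (0, 1/3, -9/14)
Ac = (0, 0, 123/196)
Σ b_i: (-23/18)·1 + 165/82·1 + 98/369·1 = 1 ✓
b·c: 165/82·1/3 + 98/369·(-9/14) = 1/2 ✓
b·c²: 165/82·1/9 + 98/369·81/196 = 1/3 ✓
b·Ac: 98/369·123/196 = 1/6 ✓; 3 stages ⇒ order 3.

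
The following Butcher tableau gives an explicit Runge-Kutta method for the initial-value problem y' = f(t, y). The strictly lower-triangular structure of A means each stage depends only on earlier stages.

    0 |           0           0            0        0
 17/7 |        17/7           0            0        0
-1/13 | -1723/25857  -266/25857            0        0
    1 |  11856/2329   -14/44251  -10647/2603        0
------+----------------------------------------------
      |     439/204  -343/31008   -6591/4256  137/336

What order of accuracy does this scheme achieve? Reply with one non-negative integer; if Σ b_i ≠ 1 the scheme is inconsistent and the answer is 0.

b = (439/204, -343/31008, -6591/4256, 137/336)
c = (0, 17/7, -1/13, 1)
Ac = (0, 0, -38/1521, 43/137)
Σ b_i: 439/204·1 + (-343/31008)·1 + (-6591/4256)·1 + 137/336·1 = 1 ✓
b·c: (-343/31008)·17/7 + (-6591/4256)·(-1/13) + 137/336·1 = 1/2 ✓
b·c²: (-343/31008)·289/49 + (-6591/4256)·1/169 + 137/336·1 = 1/3 ✓
b·Ac: (-6591/4256)·(-38/1521) + 137/336·43/137 = 1/6 ✓
b·c³: (-343/31008)·4913/343 + (-6591/4256)·(-1/2197) + 137/336·1 = 1/4 ✓
b·(c∘Ac): (-6591/4256)·38/19773 + 137/336·43/137 = 1/8 ✓
b·Ac²: (-6591/4256)·(-646/10647) + 137/336·(-25/959) = 1/12 ✓
b·A²c: 137/336·14/137 = 1/24 ✓; 4 stages ⇒ order 4.

4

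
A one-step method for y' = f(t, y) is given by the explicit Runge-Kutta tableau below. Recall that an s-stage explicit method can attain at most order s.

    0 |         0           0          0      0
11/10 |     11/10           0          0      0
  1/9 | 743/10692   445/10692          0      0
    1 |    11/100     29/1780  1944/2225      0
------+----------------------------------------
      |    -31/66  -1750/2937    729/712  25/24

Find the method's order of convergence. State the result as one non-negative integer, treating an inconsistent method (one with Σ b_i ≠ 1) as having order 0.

4

b = (-31/66, -1750/2937, 729/712, 25/24)
c = (0, 11/10, 1/9, 1)
Ac = (0, 0, 89/1944, 23/200)
Σ b_i: (-31/66)·1 + (-1750/2937)·1 + 729/712·1 + 25/24·1 = 1 ✓
b·c: (-1750/2937)·11/10 + 729/712·1/9 + 25/24·1 = 1/2 ✓
b·c²: (-1750/2937)·121/100 + 729/712·1/81 + 25/24·1 = 1/3 ✓
b·Ac: 729/712·89/1944 + 25/24·23/200 = 1/6 ✓
b·c³: (-1750/2937)·1331/1000 + 729/712·1/729 + 25/24·1 = 1/4 ✓
b·(c∘Ac): 729/712·89/17496 + 25/24·23/200 = 1/8 ✓
b·Ac²: 729/712·979/19440 + 25/24·61/2000 = 1/12 ✓
b·A²c: 25/24·1/25 = 1/24 ✓; 4 stages ⇒ order 4.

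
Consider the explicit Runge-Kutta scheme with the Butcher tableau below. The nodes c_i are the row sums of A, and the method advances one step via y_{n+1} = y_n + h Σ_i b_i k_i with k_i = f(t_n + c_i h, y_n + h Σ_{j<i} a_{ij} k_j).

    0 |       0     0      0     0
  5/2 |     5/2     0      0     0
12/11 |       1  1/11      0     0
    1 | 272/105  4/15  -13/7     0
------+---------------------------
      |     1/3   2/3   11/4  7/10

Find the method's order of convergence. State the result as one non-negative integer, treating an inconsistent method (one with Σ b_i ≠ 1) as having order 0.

b = (1/3, 2/3, 11/4, 7/10)
c = (0, 5/2, 12/11, 1)
Ac = (0, 0, 5/22, -314/231)
Σ b_i: 1/3·1 + 2/3·1 + 11/4·1 + 7/10·1 = 89/20 ≠ 1 ⇒ order 0.

0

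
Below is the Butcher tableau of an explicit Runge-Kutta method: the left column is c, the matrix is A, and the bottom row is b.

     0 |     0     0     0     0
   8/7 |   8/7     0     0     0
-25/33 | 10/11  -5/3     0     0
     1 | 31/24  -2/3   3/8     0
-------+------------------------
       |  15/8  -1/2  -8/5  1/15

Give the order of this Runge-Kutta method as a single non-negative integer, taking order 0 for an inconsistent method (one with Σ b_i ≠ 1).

b = (15/8, -1/2, -8/5, 1/15)
c = (0, 8/7, -25/33, 1)
Ac = (0, 0, -40/21, -1933/1848)
Σ b_i: 15/8·1 + (-1/2)·1 + (-8/5)·1 + 1/15·1 = -19/120 ≠ 1 ⇒ order 0.

0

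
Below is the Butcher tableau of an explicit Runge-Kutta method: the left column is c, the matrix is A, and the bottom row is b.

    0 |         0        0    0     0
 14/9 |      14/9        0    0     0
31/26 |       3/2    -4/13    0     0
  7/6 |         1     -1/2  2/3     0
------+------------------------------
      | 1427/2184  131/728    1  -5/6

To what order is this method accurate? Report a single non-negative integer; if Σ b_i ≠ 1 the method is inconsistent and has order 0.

b = (1427/2184, 131/728, 1, -5/6)
c = (0, 14/9, 31/26, 7/6)
Ac = (0, 0, -56/117, 2/117)
Σ b_i: 1427/2184·1 + 131/728·1 + 1·1 + (-5/6)·1 = 1 ✓
b·c: 131/728·14/9 + 1·31/26 + (-5/6)·7/6 = 1/2 ✓
b·c²: 131/728·196/81 + 1·961/676 + (-5/6)·49/36 = 79151/109512 ≠ 1/3 ⇒ order 2.
b·Ac: 1·(-56/117) + (-5/6)·2/117 = -173/351 ≠ 1/6

2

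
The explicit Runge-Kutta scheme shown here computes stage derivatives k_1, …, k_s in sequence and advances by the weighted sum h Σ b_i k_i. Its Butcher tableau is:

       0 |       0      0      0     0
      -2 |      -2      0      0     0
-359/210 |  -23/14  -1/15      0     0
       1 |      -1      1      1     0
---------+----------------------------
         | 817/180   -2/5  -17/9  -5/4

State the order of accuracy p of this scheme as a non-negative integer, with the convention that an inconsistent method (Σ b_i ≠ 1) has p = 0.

b = (817/180, -2/5, -17/9, -5/4)
c = (0, -2, -359/210, 1)
Ac = (0, 0, 2/15, -779/210)
Σ b_i: 817/180·1 + (-2/5)·1 + (-17/9)·1 + (-5/4)·1 = 1 ✓
b·c: (-2/5)·(-2) + (-17/9)·(-359/210) + (-5/4)·1 = 2101/756 ≠ 1/2 ⇒ order 1.

1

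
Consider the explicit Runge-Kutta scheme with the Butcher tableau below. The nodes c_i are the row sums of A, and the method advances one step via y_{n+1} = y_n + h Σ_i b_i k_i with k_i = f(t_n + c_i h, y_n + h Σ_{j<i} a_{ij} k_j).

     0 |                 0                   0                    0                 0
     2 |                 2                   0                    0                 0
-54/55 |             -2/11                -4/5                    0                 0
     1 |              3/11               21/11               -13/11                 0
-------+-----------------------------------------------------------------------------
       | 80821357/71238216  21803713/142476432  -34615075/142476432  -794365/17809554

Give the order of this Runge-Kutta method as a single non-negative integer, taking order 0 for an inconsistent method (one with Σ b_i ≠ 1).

b = (80821357/71238216, 21803713/142476432, -34615075/142476432, -794365/17809554)
c = (0, 2, -54/55, 1)
Ac = (0, 0, -8/5, 3012/605)
Σ b_i: 80821357/71238216·1 + 21803713/142476432·1 + (-34615075/142476432)·1 + (-794365/17809554)·1 = 1 ✓
b·c: 21803713/142476432·2 + (-34615075/142476432)·(-54/55) + (-794365/17809554)·1 = 1/2 ✓
b·c²: 21803713/142476432·4 + (-34615075/142476432)·2916/3025 + (-794365/17809554)·1 = 1/3 ✓
b·Ac: (-34615075/142476432)·(-8/5) + (-794365/17809554)·3012/605 = 1/6 ✓
b·c³: 21803713/142476432·8 + (-34615075/142476432)·(-157464/166375) + (-794365/17809554)·1 = 460248903/326508490 ≠ 1/4 ⇒ order 3.
b·(c∘Ac): (-34615075/142476432)·432/275 + (-794365/17809554)·3012/605 = -1791983/2968259 ≠ 1/8
b·Ac²: (-34615075/142476432)·(-16/5) + (-794365/17809554)·216192/33275 = 238835777/489762735 ≠ 1/12
b·A²c: (-794365/17809554)·104/55 = -751036/8904777 ≠ 1/24

3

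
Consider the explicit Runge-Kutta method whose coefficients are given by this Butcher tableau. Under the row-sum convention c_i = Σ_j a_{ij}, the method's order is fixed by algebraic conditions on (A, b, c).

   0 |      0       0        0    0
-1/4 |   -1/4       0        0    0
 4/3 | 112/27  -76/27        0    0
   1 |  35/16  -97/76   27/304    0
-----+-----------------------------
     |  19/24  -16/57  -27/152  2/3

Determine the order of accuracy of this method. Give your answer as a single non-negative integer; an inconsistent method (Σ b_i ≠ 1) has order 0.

b = (19/24, -16/57, -27/152, 2/3)
c = (0, -1/4, 4/3, 1)
Ac = (0, 0, 19/27, 7/16)
Σ b_i: 19/24·1 + (-16/57)·1 + (-27/152)·1 + 2/3·1 = 1 ✓
b·c: (-16/57)·(-1/4) + (-27/152)·4/3 + 2/3·1 = 1/2 ✓
b·c²: (-16/57)·1/16 + (-27/152)·16/9 + 2/3·1 = 1/3 ✓
b·Ac: (-27/152)·19/27 + 2/3·7/16 = 1/6 ✓
b·c³: (-16/57)·(-1/64) + (-27/152)·64/27 + 2/3·1 = 1/4 ✓
b·(c∘Ac): (-27/152)·76/81 + 2/3·7/16 = 1/8 ✓
b·Ac²: (-27/152)·(-19/108) + 2/3·5/64 = 1/12 ✓
b·A²c: 2/3·1/16 = 1/24 ✓; 4 stages ⇒ order 4.

4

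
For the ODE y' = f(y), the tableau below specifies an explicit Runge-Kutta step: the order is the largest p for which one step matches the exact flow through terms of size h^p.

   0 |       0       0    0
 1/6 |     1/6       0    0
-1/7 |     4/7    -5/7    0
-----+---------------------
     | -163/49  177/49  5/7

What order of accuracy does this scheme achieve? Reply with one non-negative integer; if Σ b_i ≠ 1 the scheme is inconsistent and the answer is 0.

b = (-163/49, 177/49, 5/7)
c = (0, 1/6, -1/7)
Ac = (0, 0, -5/42)
Σ b_i: (-163/49)·1 + 177/49·1 + 5/7·1 = 1 ✓
b·c: 177/49·1/6 + 5/7·(-1/7) = 1/2 ✓
b·c²: 177/49·1/36 + 5/7·1/49 = 473/4116 ≠ 1/3 ⇒ order 2.
b·Ac: 5/7·(-5/42) = -25/294 ≠ 1/6

2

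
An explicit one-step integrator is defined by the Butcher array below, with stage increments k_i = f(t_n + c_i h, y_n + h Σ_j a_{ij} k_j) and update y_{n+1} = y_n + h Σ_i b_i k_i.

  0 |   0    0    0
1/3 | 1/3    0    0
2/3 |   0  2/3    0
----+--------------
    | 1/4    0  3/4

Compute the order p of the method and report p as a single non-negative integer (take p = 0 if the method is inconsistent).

3

b = (1/4, 0, 3/4)
c = (0, 1/3, 2/3)
Ac = (0, 0, 2/9)
Σ b_i: 1/4·1 + 3/4·1 = 1 ✓
b·c: 3/4·2/3 = 1/2 ✓
b·c²: 3/4·4/9 = 1/3 ✓
b·Ac: 3/4·2/9 = 1/6 ✓; 3 stages ⇒ order 3.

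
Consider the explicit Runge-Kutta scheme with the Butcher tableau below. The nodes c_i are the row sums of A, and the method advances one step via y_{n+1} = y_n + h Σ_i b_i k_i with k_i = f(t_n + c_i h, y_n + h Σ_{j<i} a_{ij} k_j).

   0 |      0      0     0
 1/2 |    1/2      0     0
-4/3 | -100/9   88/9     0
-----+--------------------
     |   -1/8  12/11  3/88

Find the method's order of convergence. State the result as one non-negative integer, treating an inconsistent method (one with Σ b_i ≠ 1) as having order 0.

3

b = (-1/8, 12/11, 3/88)
c = (0, 1/2, -4/3)
Ac = (0, 0, 44/9)
Σ b_i: (-1/8)·1 + 12/11·1 + 3/88·1 = 1 ✓
b·c: 12/11·1/2 + 3/88·(-4/3) = 1/2 ✓
b·c²: 12/11·1/4 + 3/88·16/9 = 1/3 ✓
b·Ac: 3/88·44/9 = 1/6 ✓; 3 stages ⇒ order 3.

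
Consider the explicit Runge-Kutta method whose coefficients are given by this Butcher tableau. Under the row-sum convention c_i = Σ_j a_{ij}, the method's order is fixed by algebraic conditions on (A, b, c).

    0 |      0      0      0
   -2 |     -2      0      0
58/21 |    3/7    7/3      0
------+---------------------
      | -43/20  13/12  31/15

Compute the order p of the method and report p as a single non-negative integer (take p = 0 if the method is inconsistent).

1

b = (-43/20, 13/12, 31/15)
c = (0, -2, 58/21)
Ac = (0, 0, -14/3)
Σ b_i: (-43/20)·1 + 13/12·1 + 31/15·1 = 1 ✓
b·c: 13/12·(-2) + 31/15·58/21 = 2231/630 ≠ 1/2 ⇒ order 1.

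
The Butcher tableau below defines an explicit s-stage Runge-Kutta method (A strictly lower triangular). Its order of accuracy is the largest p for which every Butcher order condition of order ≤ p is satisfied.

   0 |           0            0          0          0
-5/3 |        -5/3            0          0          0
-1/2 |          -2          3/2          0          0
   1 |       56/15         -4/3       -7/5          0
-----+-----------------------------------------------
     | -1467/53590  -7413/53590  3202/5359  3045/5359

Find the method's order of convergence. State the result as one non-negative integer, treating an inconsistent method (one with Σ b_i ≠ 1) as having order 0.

3

b = (-1467/53590, -7413/53590, 3202/5359, 3045/5359)
c = (0, -5/3, -1/2, 1)
Ac = (0, 0, -5/2, 263/90)
Σ b_i: (-1467/53590)·1 + (-7413/53590)·1 + 3202/5359·1 + 3045/5359·1 = 1 ✓
b·c: (-7413/53590)·(-5/3) + 3202/5359·(-1/2) + 3045/5359·1 = 1/2 ✓
b·c²: (-7413/53590)·25/9 + 3202/5359·1/4 + 3045/5359·1 = 1/3 ✓
b·Ac: 3202/5359·(-5/2) + 3045/5359·263/90 = 1/6 ✓
b·c³: (-7413/53590)·(-125/27) + 3202/5359·(-1/8) + 3045/5359·1 = 218761/192924 ≠ 1/4 ⇒ order 3.
b·(c∘Ac): 3202/5359·5/4 + 3045/5359·263/90 = 38702/16077 ≠ 1/8
b·Ac²: 3202/5359·25/6 + 3045/5359·(-2189/540) = 35933/192924 ≠ 1/12
b·A²c: 3045/5359·7/2 = 21315/10718 ≠ 1/24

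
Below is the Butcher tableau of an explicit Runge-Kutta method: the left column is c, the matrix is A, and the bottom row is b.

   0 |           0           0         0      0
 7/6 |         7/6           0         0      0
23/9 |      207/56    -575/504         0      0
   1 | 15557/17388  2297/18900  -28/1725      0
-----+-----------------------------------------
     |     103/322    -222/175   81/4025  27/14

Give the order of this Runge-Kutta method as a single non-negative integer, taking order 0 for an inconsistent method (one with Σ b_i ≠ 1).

4

b = (103/322, -222/175, 81/4025, 27/14)
c = (0, 7/6, 23/9, 1)
Ac = (0, 0, -575/432, 65/648)
Σ b_i: 103/322·1 + (-222/175)·1 + 81/4025·1 + 27/14·1 = 1 ✓
b·c: (-222/175)·7/6 + 81/4025·23/9 + 27/14·1 = 1/2 ✓
b·c²: (-222/175)·49/36 + 81/4025·529/81 + 27/14·1 = 1/3 ✓
b·Ac: 81/4025·(-575/432) + 27/14·65/648 = 1/6 ✓
b·c³: (-222/175)·343/216 + 81/4025·12167/729 + 27/14·1 = 1/4 ✓
b·(c∘Ac): 81/4025·(-13225/3888) + 27/14·65/648 = 1/8 ✓
b·Ac²: 81/4025·(-4025/2592) + 27/14·77/1296 = 1/12 ✓
b·A²c: 27/14·7/324 = 1/24 ✓; 4 stages ⇒ order 4.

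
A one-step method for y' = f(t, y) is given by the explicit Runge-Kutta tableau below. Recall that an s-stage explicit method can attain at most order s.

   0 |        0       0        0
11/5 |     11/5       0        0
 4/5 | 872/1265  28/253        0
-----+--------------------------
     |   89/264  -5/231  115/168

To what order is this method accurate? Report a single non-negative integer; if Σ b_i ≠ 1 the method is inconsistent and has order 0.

b = (89/264, -5/231, 115/168)
c = (0, 11/5, 4/5)
Ac = (0, 0, 28/115)
Σ b_i: 89/264·1 + (-5/231)·1 + 115/168·1 = 1 ✓
b·c: (-5/231)·11/5 + 115/168·4/5 = 1/2 ✓
b·c²: (-5/231)·121/25 + 115/168·16/25 = 1/3 ✓
b·Ac: 115/168·28/115 = 1/6 ✓; 3 stages ⇒ order 3.

3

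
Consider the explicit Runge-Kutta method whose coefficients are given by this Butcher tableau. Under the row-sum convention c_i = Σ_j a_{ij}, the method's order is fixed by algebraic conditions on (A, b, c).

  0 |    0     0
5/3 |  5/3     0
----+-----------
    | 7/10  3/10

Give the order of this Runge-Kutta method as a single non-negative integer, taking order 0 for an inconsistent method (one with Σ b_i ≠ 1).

2

b = (7/10, 3/10)
c = (0, 5/3)
Σ b_i: 7/10·1 + 3/10·1 = 1 ✓
b·c: 3/10·5/3 = 1/2 ✓; 2 stages ⇒ order 2.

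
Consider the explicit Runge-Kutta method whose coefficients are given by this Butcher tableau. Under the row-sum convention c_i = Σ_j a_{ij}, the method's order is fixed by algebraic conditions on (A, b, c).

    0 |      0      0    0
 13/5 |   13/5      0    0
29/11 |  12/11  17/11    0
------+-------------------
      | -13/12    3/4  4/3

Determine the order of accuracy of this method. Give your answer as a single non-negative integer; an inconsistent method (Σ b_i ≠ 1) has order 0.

b = (-13/12, 3/4, 4/3)
c = (0, 13/5, 29/11)
Ac = (0, 0, 221/55)
Σ b_i: (-13/12)·1 + 3/4·1 + 4/3·1 = 1 ✓
b·c: 3/4·13/5 + 4/3·29/11 = 3607/660 ≠ 1/2 ⇒ order 1.

1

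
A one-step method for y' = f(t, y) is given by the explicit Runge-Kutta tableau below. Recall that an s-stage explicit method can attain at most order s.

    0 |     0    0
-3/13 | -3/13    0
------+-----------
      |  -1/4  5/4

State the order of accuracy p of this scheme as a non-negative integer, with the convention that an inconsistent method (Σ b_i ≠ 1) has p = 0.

1

b = (-1/4, 5/4)
c = (0, -3/13)
Σ b_i: (-1/4)·1 + 5/4·1 = 1 ✓
b·c: 5/4·(-3/13) = -15/52 ≠ 1/2 ⇒ order 1.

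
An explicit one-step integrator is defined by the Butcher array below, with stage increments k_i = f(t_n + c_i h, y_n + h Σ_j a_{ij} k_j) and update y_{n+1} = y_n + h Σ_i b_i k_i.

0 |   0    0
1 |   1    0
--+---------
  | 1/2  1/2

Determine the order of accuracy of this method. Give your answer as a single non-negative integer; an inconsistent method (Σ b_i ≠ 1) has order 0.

b = (1/2, 1/2)
c = (0, 1)
Σ b_i: 1/2·1 + 1/2·1 = 1 ✓
b·c: 1/2·1 = 1/2 ✓; 2 stages ⇒ order 2.

2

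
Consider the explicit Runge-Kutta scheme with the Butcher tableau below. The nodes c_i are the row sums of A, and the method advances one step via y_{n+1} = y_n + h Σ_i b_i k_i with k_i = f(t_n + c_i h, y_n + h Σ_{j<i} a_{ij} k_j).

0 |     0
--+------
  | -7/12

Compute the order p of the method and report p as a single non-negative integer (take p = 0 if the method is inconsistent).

0

b = (-7/12)
c = (0)
Σ b_i: (-7/12)·1 = -7/12 ≠ 1 ⇒ order 0.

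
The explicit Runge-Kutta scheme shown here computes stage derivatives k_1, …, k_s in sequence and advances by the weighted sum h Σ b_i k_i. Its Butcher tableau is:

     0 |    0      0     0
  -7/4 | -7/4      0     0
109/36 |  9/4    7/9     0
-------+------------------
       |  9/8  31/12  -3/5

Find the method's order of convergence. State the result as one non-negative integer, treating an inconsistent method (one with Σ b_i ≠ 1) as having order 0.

0

b = (9/8, 31/12, -3/5)
c = (0, -7/4, 109/36)
Ac = (0, 0, -49/36)
Σ b_i: 9/8·1 + 31/12·1 + (-3/5)·1 = 373/120 ≠ 1 ⇒ order 0.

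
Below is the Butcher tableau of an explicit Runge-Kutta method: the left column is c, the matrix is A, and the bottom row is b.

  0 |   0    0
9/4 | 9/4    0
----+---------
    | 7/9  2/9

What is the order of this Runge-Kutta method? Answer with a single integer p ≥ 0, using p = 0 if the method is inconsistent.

b = (7/9, 2/9)
c = (0, 9/4)
Σ b_i: 7/9·1 + 2/9·1 = 1 ✓
b·c: 2/9·9/4 = 1/2 ✓; 2 stages ⇒ order 2.

2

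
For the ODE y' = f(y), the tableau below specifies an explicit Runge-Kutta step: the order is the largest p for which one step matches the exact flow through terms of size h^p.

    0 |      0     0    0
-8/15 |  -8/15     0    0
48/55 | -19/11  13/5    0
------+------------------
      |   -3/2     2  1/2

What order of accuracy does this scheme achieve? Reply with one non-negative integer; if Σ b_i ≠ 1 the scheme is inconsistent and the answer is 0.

b = (-3/2, 2, 1/2)
c = (0, -8/15, 48/55)
Ac = (0, 0, -104/75)
Σ b_i: (-3/2)·1 + 2·1 + 1/2·1 = 1 ✓
b·c: 2·(-8/15) + 1/2·48/55 = -104/165 ≠ 1/2 ⇒ order 1.

1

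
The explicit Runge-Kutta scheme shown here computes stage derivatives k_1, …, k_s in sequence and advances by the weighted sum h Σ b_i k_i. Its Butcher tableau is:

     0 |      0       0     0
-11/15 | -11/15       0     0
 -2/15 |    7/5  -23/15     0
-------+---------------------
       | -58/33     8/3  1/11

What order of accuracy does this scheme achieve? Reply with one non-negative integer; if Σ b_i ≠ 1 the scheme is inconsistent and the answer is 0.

b = (-58/33, 8/3, 1/11)
c = (0, -11/15, -2/15)
Ac = (0, 0, 253/225)
Σ b_i: (-58/33)·1 + 8/3·1 + 1/11·1 = 1 ✓
b·c: 8/3·(-11/15) + 1/11·(-2/15) = -974/495 ≠ 1/2 ⇒ order 1.

1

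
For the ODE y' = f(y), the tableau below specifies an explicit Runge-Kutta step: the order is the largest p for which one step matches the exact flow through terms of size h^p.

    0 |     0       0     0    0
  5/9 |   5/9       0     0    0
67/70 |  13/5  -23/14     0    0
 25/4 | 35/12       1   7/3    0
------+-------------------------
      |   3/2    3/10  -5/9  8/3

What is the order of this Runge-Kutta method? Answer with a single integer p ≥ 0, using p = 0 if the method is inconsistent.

0

b = (3/2, 3/10, -5/9, 8/3)
c = (0, 5/9, 67/70, 25/4)
Ac = (0, 0, -115/126, 251/90)
Σ b_i: 3/2·1 + 3/10·1 + (-5/9)·1 + 8/3·1 = 176/45 ≠ 1 ⇒ order 0.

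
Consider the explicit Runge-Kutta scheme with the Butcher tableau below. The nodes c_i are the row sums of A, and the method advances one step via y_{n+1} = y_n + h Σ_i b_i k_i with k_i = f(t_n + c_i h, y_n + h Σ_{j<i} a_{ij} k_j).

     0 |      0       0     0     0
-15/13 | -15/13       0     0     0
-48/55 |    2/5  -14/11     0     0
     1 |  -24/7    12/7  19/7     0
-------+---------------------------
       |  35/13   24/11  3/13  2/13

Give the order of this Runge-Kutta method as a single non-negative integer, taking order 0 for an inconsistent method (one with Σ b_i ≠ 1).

b = (35/13, 24/11, 3/13, 2/13)
c = (0, -15/13, -48/55, 1)
Ac = (0, 0, 210/143, -3108/715)
Σ b_i: 35/13·1 + 24/11·1 + 3/13·1 + 2/13·1 = 752/143 ≠ 1 ⇒ order 0.

0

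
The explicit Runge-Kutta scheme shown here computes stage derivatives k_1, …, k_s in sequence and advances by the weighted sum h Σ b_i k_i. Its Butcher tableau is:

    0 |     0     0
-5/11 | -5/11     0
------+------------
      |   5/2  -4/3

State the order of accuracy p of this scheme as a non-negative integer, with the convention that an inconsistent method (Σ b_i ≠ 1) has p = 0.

0

b = (5/2, -4/3)
c = (0, -5/11)
Σ b_i: 5/2·1 + (-4/3)·1 = 7/6 ≠ 1 ⇒ order 0.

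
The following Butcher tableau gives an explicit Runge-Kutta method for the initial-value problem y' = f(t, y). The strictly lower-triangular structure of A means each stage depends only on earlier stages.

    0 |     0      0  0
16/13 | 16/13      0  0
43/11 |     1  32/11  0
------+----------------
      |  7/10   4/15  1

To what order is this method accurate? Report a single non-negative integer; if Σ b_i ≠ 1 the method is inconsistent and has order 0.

b = (7/10, 4/15, 1)
c = (0, 16/13, 43/11)
Ac = (0, 0, 512/143)
Σ b_i: 7/10·1 + 4/15·1 + 1·1 = 59/30 ≠ 1 ⇒ order 0.

0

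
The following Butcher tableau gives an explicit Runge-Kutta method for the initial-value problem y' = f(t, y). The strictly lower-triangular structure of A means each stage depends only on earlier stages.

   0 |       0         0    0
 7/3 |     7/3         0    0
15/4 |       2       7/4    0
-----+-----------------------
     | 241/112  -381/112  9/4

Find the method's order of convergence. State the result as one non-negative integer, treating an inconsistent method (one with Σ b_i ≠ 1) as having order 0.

2

b = (241/112, -381/112, 9/4)
c = (0, 7/3, 15/4)
Ac = (0, 0, 49/12)
Σ b_i: 241/112·1 + (-381/112)·1 + 9/4·1 = 1 ✓
b·c: (-381/112)·7/3 + 9/4·15/4 = 1/2 ✓
b·c²: (-381/112)·49/9 + 9/4·225/16 = 2519/192 ≠ 1/3 ⇒ order 2.
b·Ac: 9/4·49/12 = 147/16 ≠ 1/6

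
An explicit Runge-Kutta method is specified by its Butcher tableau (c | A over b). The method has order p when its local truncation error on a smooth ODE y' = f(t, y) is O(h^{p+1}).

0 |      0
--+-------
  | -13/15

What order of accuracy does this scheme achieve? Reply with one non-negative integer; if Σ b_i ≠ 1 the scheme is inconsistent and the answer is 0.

b = (-13/15)
c = (0)
Σ b_i: (-13/15)·1 = -13/15 ≠ 1 ⇒ order 0.

0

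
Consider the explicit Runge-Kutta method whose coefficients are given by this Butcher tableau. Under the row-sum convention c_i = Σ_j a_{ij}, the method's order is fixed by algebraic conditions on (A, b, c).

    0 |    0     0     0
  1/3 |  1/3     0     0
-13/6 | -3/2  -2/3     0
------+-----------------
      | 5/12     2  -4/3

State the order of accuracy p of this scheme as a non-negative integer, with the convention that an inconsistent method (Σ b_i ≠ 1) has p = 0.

b = (5/12, 2, -4/3)
c = (0, 1/3, -13/6)
Ac = (0, 0, -2/9)
Σ b_i: 5/12·1 + 2·1 + (-4/3)·1 = 13/12 ≠ 1 ⇒ order 0.

0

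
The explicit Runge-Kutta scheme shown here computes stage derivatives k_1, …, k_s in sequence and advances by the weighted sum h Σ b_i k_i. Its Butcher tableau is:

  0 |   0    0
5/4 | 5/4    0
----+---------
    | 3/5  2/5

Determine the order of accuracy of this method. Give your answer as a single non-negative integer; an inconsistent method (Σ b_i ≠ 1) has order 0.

2

b = (3/5, 2/5)
c = (0, 5/4)
Σ b_i: 3/5·1 + 2/5·1 = 1 ✓
b·c: 2/5·5/4 = 1/2 ✓; 2 stages ⇒ order 2.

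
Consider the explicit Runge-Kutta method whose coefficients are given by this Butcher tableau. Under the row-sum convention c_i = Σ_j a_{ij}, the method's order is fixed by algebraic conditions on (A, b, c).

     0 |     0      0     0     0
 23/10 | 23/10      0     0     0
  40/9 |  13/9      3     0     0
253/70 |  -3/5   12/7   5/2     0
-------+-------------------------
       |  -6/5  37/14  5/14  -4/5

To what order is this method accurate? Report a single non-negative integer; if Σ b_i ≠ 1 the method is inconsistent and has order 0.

b = (-6/5, 37/14, 5/14, -4/5)
c = (0, 23/10, 40/9, 253/70)
Ac = (0, 0, 69/10, 4742/315)
Σ b_i: (-6/5)·1 + 37/14·1 + 5/14·1 + (-4/5)·1 = 1 ✓
b·c: 37/14·23/10 + 5/14·40/9 + (-4/5)·253/70 = 4297/900 ≠ 1/2 ⇒ order 1.

1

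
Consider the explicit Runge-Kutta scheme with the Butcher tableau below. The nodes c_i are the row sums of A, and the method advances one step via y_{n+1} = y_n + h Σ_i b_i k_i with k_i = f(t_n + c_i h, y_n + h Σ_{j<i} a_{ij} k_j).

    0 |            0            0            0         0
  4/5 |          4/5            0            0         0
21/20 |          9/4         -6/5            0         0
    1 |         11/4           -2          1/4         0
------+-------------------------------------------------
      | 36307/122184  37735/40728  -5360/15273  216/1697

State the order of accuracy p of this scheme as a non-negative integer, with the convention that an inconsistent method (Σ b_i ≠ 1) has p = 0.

3

b = (36307/122184, 37735/40728, -5360/15273, 216/1697)
c = (0, 4/5, 21/20, 1)
Ac = (0, 0, -24/25, -107/80)
Σ b_i: 36307/122184·1 + 37735/40728·1 + (-5360/15273)·1 + 216/1697·1 = 1 ✓
b·c: 37735/40728·4/5 + (-5360/15273)·21/20 + 216/1697·1 = 1/2 ✓
b·c²: 37735/40728·16/25 + (-5360/15273)·441/400 + 216/1697·1 = 1/3 ✓
b·Ac: (-5360/15273)·(-24/25) + 216/1697·(-107/80) = 1/6 ✓
b·c³: 37735/40728·64/125 + (-5360/15273)·9261/8000 + 216/1697·1 = 3979/20364 ≠ 1/4 ⇒ order 3.
b·(c∘Ac): (-5360/15273)·(-126/125) + 216/1697·(-107/80) = 15571/84850 ≠ 1/8
b·Ac²: (-5360/15273)·(-96/125) + 216/1697·(-1607/1600) = 28853/203640 ≠ 1/12
b·A²c: 216/1697·(-6/25) = -1296/42425 ≠ 1/24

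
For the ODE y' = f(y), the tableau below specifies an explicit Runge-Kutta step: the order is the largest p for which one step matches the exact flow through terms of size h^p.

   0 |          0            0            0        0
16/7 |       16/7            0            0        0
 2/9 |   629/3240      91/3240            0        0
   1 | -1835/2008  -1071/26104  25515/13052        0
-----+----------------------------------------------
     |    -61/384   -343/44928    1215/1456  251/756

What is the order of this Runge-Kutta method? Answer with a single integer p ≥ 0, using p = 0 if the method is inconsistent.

4

b = (-61/384, -343/44928, 1215/1456, 251/756)
c = (0, 16/7, 2/9, 1)
Ac = (0, 0, 26/405, 171/502)
Σ b_i: (-61/384)·1 + (-343/44928)·1 + 1215/1456·1 + 251/756·1 = 1 ✓
b·c: (-343/44928)·16/7 + 1215/1456·2/9 + 251/756·1 = 1/2 ✓
b·c²: (-343/44928)·256/49 + 1215/1456·4/81 + 251/756·1 = 1/3 ✓
b·Ac: 1215/1456·26/405 + 251/756·171/502 = 1/6 ✓
b·c³: (-343/44928)·4096/343 + 1215/1456·8/729 + 251/756·1 = 1/4 ✓
b·(c∘Ac): 1215/1456·52/3645 + 251/756·171/502 = 1/8 ✓
b·Ac²: 1215/1456·416/2835 + 251/756·(-207/1757) = 1/12 ✓
b·A²c: 251/756·63/502 = 1/24 ✓; 4 stages ⇒ order 4.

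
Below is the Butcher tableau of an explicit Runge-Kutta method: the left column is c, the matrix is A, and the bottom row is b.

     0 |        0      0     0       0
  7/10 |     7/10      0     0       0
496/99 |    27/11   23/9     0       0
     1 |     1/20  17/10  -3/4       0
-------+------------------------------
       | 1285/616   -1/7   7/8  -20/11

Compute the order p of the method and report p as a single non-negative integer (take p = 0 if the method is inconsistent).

b = (1285/616, -1/7, 7/8, -20/11)
c = (0, 7/10, 496/99, 1)
Ac = (0, 0, 161/90, -8473/3300)
Σ b_i: 1285/616·1 + (-1/7)·1 + 7/8·1 + (-20/11)·1 = 1 ✓
b·c: (-1/7)·7/10 + 7/8·496/99 + (-20/11)·1 = 2441/990 ≠ 1/2 ⇒ order 1.

1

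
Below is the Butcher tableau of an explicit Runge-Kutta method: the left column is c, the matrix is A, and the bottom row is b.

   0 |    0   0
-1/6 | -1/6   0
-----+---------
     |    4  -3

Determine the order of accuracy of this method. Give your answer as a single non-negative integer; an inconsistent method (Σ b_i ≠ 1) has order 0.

2

b = (4, -3)
c = (0, -1/6)
Σ b_i: 4·1 + (-3)·1 = 1 ✓
b·c: (-3)·(-1/6) = 1/2 ✓; 2 stages ⇒ order 2.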